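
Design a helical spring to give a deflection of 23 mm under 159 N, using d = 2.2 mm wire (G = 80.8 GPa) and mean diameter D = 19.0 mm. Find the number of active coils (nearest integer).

5

Required rate k = F/δ = 159/23 = 6.913 N/mm
N_a = Gd⁴/(8D³k) = (80.8×10³ × 2.2⁴)/(8 × 19.0³ × 6.913)
    = 1.89279e+06 / 379333 = 4.99 → 5 coils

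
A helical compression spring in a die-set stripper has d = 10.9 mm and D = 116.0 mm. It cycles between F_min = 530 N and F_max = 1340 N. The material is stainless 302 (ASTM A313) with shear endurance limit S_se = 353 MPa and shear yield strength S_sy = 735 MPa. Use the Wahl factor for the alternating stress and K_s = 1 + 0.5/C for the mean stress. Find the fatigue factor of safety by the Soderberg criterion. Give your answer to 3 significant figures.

C = D/d = 116.0/10.9 = 10.6422; K_W = (4C−1)/(4C−4)+0.615/C = 1.1356; K_s = 1+0.5/C = 1.0470
F_a = (F_max−F_min)/2 = 405 N; F_m = (F_max+F_min)/2 = 935 N
τ_a = K_W·8F_aD/(πd³) = 1.1356 × 92.379 = 104.9 MPa
τ_m = K_s·8F_mD/(πd³) = 1.0470 × 213.27 = 223.29 MPa
Soderberg: 1/n_f = τ_a/S_se + τ_m/S_sy = 104.9/353 + 223.29/735 = 0.29718 + 0.30380 = 0.60097
n_f = 1/0.60097 = 1.664

1.66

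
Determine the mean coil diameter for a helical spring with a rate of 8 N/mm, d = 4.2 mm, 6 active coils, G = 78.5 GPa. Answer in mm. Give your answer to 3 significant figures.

D = (Gd⁴/(8N_a·k))^(1/3) = (78.5×10³·4.2⁴/(8·6·8))^(1/3)
  = (63611.5)^(1/3) = 39.9189 mm

39.9 mm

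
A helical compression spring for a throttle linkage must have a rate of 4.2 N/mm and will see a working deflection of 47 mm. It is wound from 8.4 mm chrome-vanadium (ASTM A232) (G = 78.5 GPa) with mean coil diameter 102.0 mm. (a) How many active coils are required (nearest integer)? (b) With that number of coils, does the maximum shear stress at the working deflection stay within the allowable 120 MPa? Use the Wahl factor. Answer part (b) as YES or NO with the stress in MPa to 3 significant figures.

(a) 11 coils; (b) YES, τ_max = 96.4 MPa

N_a = Gd⁴/(8D³k) = (78.5×10³)(8.4⁴)/(8·102.0³·4.2) = 10.96 → N_a = 11
Actual rate k = Gd⁴/(8D³·11) = 4.1851 N/mm
Working load F = kδ = 4.1851·47 = 196.7 N
C = 102.0/8.4 = 12.1429; K_W = (4C−1)/(4C−4)+0.615/C = 1.1180
τ_max = K_W·8FD/(πd³) = 1.1180·86.199 = 96.367 MPa
τ_max ≤ 120 MPa → acceptable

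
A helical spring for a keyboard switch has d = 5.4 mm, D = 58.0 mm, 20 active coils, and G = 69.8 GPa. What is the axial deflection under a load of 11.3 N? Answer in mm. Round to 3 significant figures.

5.94 mm

k = Gd⁴/(8D³N_a) = (69.8×10³)(5.4⁴)/(8·58.0³·20) = 1.9012 N/mm
δ = F/k = 11.3 / 1.9012 = 5.9436 mm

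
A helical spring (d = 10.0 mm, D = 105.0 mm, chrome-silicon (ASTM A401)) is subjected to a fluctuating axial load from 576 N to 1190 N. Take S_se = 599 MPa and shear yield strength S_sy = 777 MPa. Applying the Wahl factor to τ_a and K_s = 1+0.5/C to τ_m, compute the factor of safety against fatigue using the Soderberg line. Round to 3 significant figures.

C = D/d = 105.0/10.0 = 10.5000; K_W = (4C−1)/(4C−4)+0.615/C = 1.1375; K_s = 1+0.5/C = 1.0476
F_a = (F_max−F_min)/2 = 307 N; F_m = (F_max+F_min)/2 = 883 N
τ_a = K_W·8F_aD/(πd³) = 1.1375 × 82.086 = 93.374 MPa
τ_m = K_s·8F_mD/(πd³) = 1.0476 × 236.1 = 247.34 MPa
Soderberg: 1/n_f = τ_a/S_se + τ_m/S_sy = 93.374/599 + 247.34/777 = 0.15588 + 0.31833 = 0.47421
n_f = 1/0.47421 = 2.109

2.11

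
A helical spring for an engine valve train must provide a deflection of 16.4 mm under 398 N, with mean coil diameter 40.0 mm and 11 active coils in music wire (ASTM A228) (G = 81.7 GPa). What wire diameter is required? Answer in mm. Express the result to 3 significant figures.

6.40 mm

Required rate k = F/δ = 398/16.4 = 24.268 N/mm
d = (8D³N_a·k / G)^(1/4) = (8·40.0³·11·24.268 / (81.7×10³))^0.25
  = (1672.9)^0.25 = 6.3954 mm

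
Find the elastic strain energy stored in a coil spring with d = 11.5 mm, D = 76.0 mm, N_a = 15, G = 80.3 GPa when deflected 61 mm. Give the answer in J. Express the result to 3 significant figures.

49.6 J

k = Gd⁴/(8D³N_a) = (80.3×10³)(11.5⁴)/(8·76.0³·15) = 26.662 N/mm
U = ½kδ² = 0.5 × 26.662 × 61² = 49604 N·mm = 49.604 J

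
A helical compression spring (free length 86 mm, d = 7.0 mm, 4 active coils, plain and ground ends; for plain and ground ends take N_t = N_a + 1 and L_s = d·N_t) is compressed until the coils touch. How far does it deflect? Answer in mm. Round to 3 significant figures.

N_t = 5; L_s = 7.0·5 = 35 mm
δ_solid = L₀ − L_s = 86 − 35 = 51 mm

51.0 mm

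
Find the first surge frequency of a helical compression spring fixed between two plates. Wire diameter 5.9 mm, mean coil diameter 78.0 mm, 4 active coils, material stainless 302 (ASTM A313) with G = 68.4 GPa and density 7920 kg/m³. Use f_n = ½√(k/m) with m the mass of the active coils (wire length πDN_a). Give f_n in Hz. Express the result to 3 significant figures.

80.2 Hz

k = Gd⁴/(8D³N_a) = (68.4×10³)(5.9⁴)/(8·78.0³·4) = 5.458 N/mm = 5458 N/m
Wire length L = πDN_a = π·78.0·4 = 980.18 mm
m = ρ·(πd²/4)·L = 7920 × 27.34×10⁻⁶ m² × 0.98018 m = 0.21224 kg
f_n = ½√(k/m) = 0.5·√(5458/0.21224) = 0.5·√(25716) = 80.181 Hz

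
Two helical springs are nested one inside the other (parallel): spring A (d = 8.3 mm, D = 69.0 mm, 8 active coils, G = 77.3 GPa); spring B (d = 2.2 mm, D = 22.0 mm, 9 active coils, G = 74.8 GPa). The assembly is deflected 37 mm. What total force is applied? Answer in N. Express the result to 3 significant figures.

730 N

k_A = Gd⁴/(8D³N_a) = (77.3×10³)(8.3⁴)/(8·69.0³·8) = 17.449 N/mm
k_B = Gd⁴/(8D³N_a) = (74.8×10³)(2.2⁴)/(8·22.0³·9) = 2.2856 N/mm
Parallel: k_eq = 17.449 + 2.2856 = 19.734 N/mm
F = k_eq·δ = 19.734·37 = 730.17 N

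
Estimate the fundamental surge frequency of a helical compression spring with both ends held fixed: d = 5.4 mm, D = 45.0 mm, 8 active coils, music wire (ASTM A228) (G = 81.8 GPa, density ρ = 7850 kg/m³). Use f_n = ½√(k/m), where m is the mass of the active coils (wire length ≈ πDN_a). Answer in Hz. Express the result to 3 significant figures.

121 Hz

k = Gd⁴/(8D³N_a) = (81.8×10³)(5.4⁴)/(8·45.0³·8) = 11.926 N/mm = 11926 N/m
Wire length L = πDN_a = π·45.0·8 = 1131 mm
m = ρ·(πd²/4)·L = 7850 × 22.902×10⁻⁶ m² × 1.131 m = 0.20333 kg
f_n = ½√(k/m) = 0.5·√(11926/0.20333) = 0.5·√(58656) = 121.09 Hz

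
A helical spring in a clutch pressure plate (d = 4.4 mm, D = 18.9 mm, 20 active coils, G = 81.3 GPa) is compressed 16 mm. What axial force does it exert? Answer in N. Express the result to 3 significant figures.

451 N

k = Gd⁴/(8D³N_a) = (81.3×10³)(4.4⁴)/(8·18.9³·20) = 28.21 N/mm
F = k·δ = 28.21 × 16 = 451.35 N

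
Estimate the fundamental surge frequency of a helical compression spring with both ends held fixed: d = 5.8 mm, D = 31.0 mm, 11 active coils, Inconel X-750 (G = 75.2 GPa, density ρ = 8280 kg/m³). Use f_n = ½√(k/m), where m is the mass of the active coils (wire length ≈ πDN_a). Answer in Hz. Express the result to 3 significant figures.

k = Gd⁴/(8D³N_a) = (75.2×10³)(5.8⁴)/(8·31.0³·11) = 32.461 N/mm = 32461 N/m
Wire length L = πDN_a = π·31.0·11 = 1071.3 mm
m = ρ·(πd²/4)·L = 8280 × 26.421×10⁻⁶ m² × 1.0713 m = 0.23436 kg
f_n = ½√(k/m) = 0.5·√(32461/0.23436) = 0.5·√(1.3851e+05) = 186.08 Hz

186 Hz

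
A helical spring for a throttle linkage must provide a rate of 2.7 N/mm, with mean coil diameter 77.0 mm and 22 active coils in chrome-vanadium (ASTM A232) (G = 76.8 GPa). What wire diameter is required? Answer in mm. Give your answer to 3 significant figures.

7.29 mm

d = (8D³N_a·k / G)^(1/4) = (8·77.0³·22·2.7 / (76.8×10³))^0.25
  = (2824.8)^0.25 = 7.2903 mm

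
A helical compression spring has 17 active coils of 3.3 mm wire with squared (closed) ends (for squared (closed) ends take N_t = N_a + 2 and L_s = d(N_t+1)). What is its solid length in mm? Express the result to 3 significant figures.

66.0 mm

squared (closed) ends: N_t = N_a + 2 = 17 + 2 = 19
L_s = d·(N_t+1) = 3.3 × 20 = 66 mm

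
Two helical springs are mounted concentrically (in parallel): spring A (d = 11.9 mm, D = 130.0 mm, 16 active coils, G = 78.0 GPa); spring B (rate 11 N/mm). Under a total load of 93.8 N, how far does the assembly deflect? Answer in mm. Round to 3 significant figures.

5.66 mm

k_A = Gd⁴/(8D³N_a) = (78.0×10³)(11.9⁴)/(8·130.0³·16) = 5.5621 N/mm
Parallel: k_eq = 5.5621 + 11 = 16.562 N/mm
δ = F/k_eq = 93.8/16.562 = 5.6635 mm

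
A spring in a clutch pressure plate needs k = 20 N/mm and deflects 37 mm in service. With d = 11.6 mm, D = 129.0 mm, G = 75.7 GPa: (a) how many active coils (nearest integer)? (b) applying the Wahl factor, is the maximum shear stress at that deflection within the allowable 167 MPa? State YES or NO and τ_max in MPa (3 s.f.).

N_a = Gd⁴/(8D³k) = (75.7×10³)(11.6⁴)/(8·129.0³·20) = 3.991 → N_a = 4
Actual rate k = Gd⁴/(8D³·4) = 19.953 N/mm
Working load F = kδ = 19.953·37 = 738.26 N
C = 129.0/11.6 = 11.1207; K_W = (4C−1)/(4C−4)+0.615/C = 1.1294
τ_max = K_W·8FD/(πd³) = 1.1294·155.37 = 175.48 MPa
τ_max > 167 MPa → exceeds allowable

(a) 4 coils; (b) NO, τ_max = 175 MPa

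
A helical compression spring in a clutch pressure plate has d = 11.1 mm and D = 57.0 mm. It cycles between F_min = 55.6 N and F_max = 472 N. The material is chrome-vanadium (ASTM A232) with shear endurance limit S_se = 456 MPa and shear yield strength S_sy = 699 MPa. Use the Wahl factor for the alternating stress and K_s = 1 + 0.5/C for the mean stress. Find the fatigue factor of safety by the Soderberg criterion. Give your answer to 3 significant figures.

9.35

C = D/d = 57.0/11.1 = 5.1351; K_W = (4C−1)/(4C−4)+0.615/C = 1.3011; K_s = 1+0.5/C = 1.0974
F_a = (F_max−F_min)/2 = 208.2 N; F_m = (F_max+F_min)/2 = 263.8 N
τ_a = K_W·8F_aD/(πd³) = 1.3011 × 22.097 = 28.751 MPa
τ_m = K_s·8F_mD/(πd³) = 1.0974 × 27.998 = 30.724 MPa
Soderberg: 1/n_f = τ_a/S_se + τ_m/S_sy = 28.751/456 + 30.724/699 = 0.06305 + 0.04395 = 0.107
n_f = 1/0.107 = 9.345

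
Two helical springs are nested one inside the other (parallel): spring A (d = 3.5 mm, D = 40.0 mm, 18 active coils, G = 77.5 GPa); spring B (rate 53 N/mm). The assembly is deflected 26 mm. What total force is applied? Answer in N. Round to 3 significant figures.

k_A = Gd⁴/(8D³N_a) = (77.5×10³)(3.5⁴)/(8·40.0³·18) = 1.2619 N/mm
Parallel: k_eq = 1.2619 + 53 = 54.262 N/mm
F = k_eq·δ = 54.262·26 = 1410.8 N

1410 N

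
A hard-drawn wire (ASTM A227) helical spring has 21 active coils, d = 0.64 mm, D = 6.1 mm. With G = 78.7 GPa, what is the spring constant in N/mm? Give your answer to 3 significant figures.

k = Gd⁴/(8D³N_a) = (78.7×10³ × 0.64⁴) / (8 × 6.1³ × 21)
  = 13203.7 / 38132.8 = 0.34625 N/mm

0.346 N/mm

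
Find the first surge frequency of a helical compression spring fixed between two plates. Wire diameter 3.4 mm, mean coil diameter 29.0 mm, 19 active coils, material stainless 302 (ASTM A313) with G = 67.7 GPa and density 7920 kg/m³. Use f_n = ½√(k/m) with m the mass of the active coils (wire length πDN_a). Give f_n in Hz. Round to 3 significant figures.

70.0 Hz

k = Gd⁴/(8D³N_a) = (67.7×10³)(3.4⁴)/(8·29.0³·19) = 2.4404 N/mm = 2440.4 N/m
Wire length L = πDN_a = π·29.0·19 = 1731 mm
m = ρ·(πd²/4)·L = 7920 × 9.0792×10⁻⁶ m² × 1.731 m = 0.12447 kg
f_n = ½√(k/m) = 0.5·√(2440.4/0.12447) = 0.5·√(19606) = 70.011 Hz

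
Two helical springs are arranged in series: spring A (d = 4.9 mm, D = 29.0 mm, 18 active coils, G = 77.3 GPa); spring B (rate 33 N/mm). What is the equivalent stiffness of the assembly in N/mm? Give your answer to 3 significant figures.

k_A = Gd⁴/(8D³N_a) = (77.3×10³)(4.9⁴)/(8·29.0³·18) = 12.688 N/mm
Series: 1/k_eq = 1/12.688 + 1/33 = 0.10912; k_eq = 9.1646 N/mm

9.16 N/mm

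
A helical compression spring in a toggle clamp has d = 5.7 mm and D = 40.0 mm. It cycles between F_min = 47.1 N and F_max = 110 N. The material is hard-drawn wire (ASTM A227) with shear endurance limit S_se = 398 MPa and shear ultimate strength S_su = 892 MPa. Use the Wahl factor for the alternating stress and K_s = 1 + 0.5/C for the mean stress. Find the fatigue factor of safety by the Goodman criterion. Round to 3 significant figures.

C = D/d = 40.0/5.7 = 7.0175; K_W = (4C−1)/(4C−4)+0.615/C = 1.2123; K_s = 1+0.5/C = 1.0713
F_a = (F_max−F_min)/2 = 31.45 N; F_m = (F_max+F_min)/2 = 78.55 N
τ_a = K_W·8F_aD/(πd³) = 1.2123 × 17.298 = 20.97 MPa
τ_m = K_s·8F_mD/(πd³) = 1.0713 × 43.204 = 46.282 MPa
Goodman: 1/n_f = τ_a/S_se + τ_m/S_su = 20.97/398 + 46.282/892 = 0.05269 + 0.05189 = 0.10457
n_f = 1/0.10457 = 9.563

9.56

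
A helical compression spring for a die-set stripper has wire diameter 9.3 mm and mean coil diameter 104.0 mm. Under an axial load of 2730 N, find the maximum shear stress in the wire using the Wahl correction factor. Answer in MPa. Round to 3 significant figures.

Spring index C = D/d = 104.0/9.3 = 11.1828
K_W = (4C−1)/(4C−4) + 0.615/C = 43.731/40.731 + 0.0550 = 1.1286
τ₀ = 8FD/(πd³) = 8·2730·104.0/(π·9.3³) = 2.27136e+06/2527 = 898.85 MPa
τ_max = K·τ₀ = 1.1286 × 898.85 = 1014.5 MPa

1010 MPa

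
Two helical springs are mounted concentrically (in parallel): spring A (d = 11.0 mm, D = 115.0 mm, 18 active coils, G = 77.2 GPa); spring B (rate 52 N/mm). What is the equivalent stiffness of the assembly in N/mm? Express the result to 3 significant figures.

57.2 N/mm

k_A = Gd⁴/(8D³N_a) = (77.2×10³)(11.0⁴)/(8·115.0³·18) = 5.161 N/mm
Parallel: k_eq = 5.161 + 52 = 57.161 N/mm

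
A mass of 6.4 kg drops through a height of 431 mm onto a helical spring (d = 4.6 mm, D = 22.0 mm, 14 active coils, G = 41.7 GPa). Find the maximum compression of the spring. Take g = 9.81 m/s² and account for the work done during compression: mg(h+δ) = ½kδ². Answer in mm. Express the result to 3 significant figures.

k = Gd⁴/(8D³N_a) = (41.7×10³)(4.6⁴)/(8·22.0³·14) = 15.656 N/mm
W = mg = 6.4 × 9.81 = 62.784 N
½kδ² − Wδ − Wh = 0 → δ = (W + √(W² + 2kWh))/k
δ = (62.784 + √(3941.8 + 847301))/15.656 = (62.784 + 922.63)/15.656 = 62.941 mm

62.9 mm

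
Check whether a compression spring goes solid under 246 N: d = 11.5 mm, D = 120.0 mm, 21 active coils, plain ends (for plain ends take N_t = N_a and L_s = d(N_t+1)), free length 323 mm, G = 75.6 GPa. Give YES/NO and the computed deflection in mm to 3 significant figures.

k = Gd⁴/(8D³N_a) = (75.6×10³)(11.5⁴)/(8·120.0³·21) = 4.5547 N/mm
N_t = 21; L_s = 11.5·22 = 253 mm; δ_solid = L₀ − L_s = 323 − 253 = 70 mm
δ = F/k = 246/4.5547 = 54.01 mm
δ < δ_solid → spring does not go solid

NO, δ = 54.0 mm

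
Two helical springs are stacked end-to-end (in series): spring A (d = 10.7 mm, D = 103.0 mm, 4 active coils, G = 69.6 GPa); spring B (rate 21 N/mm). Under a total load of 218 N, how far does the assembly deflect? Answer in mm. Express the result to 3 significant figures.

k_A = Gd⁴/(8D³N_a) = (69.6×10³)(10.7⁴)/(8·103.0³·4) = 26.091 N/mm
Series: 1/k_eq = 1/26.091 + 1/21 = 0.085947; k_eq = 11.635 N/mm
δ = F/k_eq = 218/11.635 = 18.736 mm

18.7 mm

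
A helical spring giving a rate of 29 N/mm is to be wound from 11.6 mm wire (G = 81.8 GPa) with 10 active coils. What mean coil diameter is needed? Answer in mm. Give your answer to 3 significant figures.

D = (Gd⁴/(8N_a·k))^(1/3) = (81.8×10³·11.6⁴/(8·10·29))^(1/3)
  = (638406)^(1/3) = 86.1058 mm

86.1 mm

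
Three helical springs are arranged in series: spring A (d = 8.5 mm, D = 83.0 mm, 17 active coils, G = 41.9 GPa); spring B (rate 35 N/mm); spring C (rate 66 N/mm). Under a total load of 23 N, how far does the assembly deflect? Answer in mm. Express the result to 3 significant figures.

9.18 mm

k_A = Gd⁴/(8D³N_a) = (41.9×10³)(8.5⁴)/(8·83.0³·17) = 2.8127 N/mm
Series: 1/k_eq = 1/2.8127 + 1/35 + 1/66 = 0.39926; k_eq = 2.5046 N/mm
δ = F/k_eq = 23/2.5046 = 9.183 mm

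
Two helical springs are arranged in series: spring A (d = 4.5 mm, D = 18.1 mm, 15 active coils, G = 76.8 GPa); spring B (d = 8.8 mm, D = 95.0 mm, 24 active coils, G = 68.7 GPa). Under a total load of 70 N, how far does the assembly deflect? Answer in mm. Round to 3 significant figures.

k_A = Gd⁴/(8D³N_a) = (76.8×10³)(4.5⁴)/(8·18.1³·15) = 44.258 N/mm
k_B = Gd⁴/(8D³N_a) = (68.7×10³)(8.8⁴)/(8·95.0³·24) = 2.5027 N/mm
Series: 1/k_eq = 1/44.258 + 1/2.5027 = 0.42216; k_eq = 2.3688 N/mm
δ = F/k_eq = 70/2.3688 = 29.551 mm

29.6 mm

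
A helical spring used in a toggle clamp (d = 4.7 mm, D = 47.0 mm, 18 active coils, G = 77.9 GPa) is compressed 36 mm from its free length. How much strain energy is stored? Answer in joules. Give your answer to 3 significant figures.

k = Gd⁴/(8D³N_a) = (77.9×10³)(4.7⁴)/(8·47.0³·18) = 2.5426 N/mm
U = ½kδ² = 0.5 × 2.5426 × 36² = 1647.6 N·mm = 1.6476 J

1.65 J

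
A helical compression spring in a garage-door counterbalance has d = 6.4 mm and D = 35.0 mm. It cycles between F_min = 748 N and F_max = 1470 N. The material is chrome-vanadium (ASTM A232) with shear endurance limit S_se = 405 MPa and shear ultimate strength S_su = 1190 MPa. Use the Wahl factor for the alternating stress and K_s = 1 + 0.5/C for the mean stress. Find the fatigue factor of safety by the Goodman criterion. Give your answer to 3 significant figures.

1.36

C = D/d = 35.0/6.4 = 5.4688; K_W = (4C−1)/(4C−4)+0.615/C = 1.2803; K_s = 1+0.5/C = 1.0914
F_a = (F_max−F_min)/2 = 361 N; F_m = (F_max+F_min)/2 = 1109 N
τ_a = K_W·8F_aD/(πd³) = 1.2803 × 122.74 = 157.14 MPa
τ_m = K_s·8F_mD/(πd³) = 1.0914 × 377.05 = 411.52 MPa
Goodman: 1/n_f = τ_a/S_se + τ_m/S_su = 157.14/405 + 411.52/1190 = 0.38800 + 0.34582 = 0.73382
n_f = 1/0.73382 = 1.363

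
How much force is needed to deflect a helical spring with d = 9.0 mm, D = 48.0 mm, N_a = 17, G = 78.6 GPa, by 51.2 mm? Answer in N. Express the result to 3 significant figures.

k = Gd⁴/(8D³N_a) = (78.6×10³)(9.0⁴)/(8·48.0³·17) = 34.287 N/mm
F = k·δ = 34.287 × 51.2 = 1755.5 N

1760 N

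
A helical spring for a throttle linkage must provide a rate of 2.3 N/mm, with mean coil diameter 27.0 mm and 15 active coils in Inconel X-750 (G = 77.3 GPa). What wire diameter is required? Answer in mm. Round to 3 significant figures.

d = (8D³N_a·k / G)^(1/4) = (8·27.0³·15·2.3 / (77.3×10³))^0.25
  = (70.278)^0.25 = 2.8954 mm

2.90 mm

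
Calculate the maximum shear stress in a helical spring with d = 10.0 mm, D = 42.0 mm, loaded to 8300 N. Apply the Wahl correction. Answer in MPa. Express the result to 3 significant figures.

1230 MPa

Spring index C = D/d = 42.0/10.0 = 4.2000
K_W = (4C−1)/(4C−4) + 0.615/C = 15.800/12.800 + 0.1464 = 1.3808
τ₀ = 8FD/(πd³) = 8·8300·42.0/(π·10.0³) = 2.7888e+06/3141.6 = 887.7 MPa
τ_max = K·τ₀ = 1.3808 × 887.7 = 1225.7 MPa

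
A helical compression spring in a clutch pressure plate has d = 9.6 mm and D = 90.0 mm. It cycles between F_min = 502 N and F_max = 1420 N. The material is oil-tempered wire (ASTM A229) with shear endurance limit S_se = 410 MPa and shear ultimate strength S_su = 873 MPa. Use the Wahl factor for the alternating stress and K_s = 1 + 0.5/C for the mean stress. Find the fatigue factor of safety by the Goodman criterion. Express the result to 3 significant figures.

C = D/d = 90.0/9.6 = 9.3750; K_W = (4C−1)/(4C−4)+0.615/C = 1.1552; K_s = 1+0.5/C = 1.0533
F_a = (F_max−F_min)/2 = 459 N; F_m = (F_max+F_min)/2 = 961 N
τ_a = K_W·8F_aD/(πd³) = 1.1552 × 118.9 = 137.35 MPa
τ_m = K_s·8F_mD/(πd³) = 1.0533 × 248.94 = 262.22 MPa
Goodman: 1/n_f = τ_a/S_se + τ_m/S_su = 137.35/410 + 262.22/873 = 0.33499 + 0.30036 = 0.63536
n_f = 1/0.63536 = 1.574

1.57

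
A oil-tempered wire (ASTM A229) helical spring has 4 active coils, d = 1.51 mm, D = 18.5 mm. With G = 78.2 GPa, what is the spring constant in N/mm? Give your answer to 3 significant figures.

k = Gd⁴/(8D³N_a) = (78.2×10³ × 1.51⁴) / (8 × 18.5³ × 4)
  = 406551 / 202612 = 2.0065 N/mm

2.01 N/mm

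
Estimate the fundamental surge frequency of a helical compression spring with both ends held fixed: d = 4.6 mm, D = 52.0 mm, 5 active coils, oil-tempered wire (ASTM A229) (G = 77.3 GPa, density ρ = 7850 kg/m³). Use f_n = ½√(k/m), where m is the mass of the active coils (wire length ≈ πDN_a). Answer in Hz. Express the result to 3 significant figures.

120 Hz

k = Gd⁴/(8D³N_a) = (77.3×10³)(4.6⁴)/(8·52.0³·5) = 6.1538 N/mm = 6153.8 N/m
Wire length L = πDN_a = π·52.0·5 = 816.81 mm
m = ρ·(πd²/4)·L = 7850 × 16.619×10⁻⁶ m² × 0.81681 m = 0.10656 kg
f_n = ½√(k/m) = 0.5·√(6153.8/0.10656) = 0.5·√(57749) = 120.15 Hz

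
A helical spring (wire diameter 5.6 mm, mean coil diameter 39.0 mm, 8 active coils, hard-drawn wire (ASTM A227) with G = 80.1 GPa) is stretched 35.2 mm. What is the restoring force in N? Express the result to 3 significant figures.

k = Gd⁴/(8D³N_a) = (80.1×10³)(5.6⁴)/(8·39.0³·8) = 20.75 N/mm
F = k·δ = 20.75 × 35.2 = 730.39 N

730 N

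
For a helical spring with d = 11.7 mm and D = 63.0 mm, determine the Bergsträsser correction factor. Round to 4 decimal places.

1.2697

C = D/d = 63.0/11.7 = 5.3846
K_B = (4C+2)/(4C−3) = 23.538/18.538 = 1.2697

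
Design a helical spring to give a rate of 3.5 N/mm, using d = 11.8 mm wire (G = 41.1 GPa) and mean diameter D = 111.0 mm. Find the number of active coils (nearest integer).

21

N_a = Gd⁴/(8D³k) = (41.1×10³ × 11.8⁴)/(8 × 111.0³ × 3.5)
    = 7.96838e+08 / 3.82937e+07 = 20.81 → 21 coils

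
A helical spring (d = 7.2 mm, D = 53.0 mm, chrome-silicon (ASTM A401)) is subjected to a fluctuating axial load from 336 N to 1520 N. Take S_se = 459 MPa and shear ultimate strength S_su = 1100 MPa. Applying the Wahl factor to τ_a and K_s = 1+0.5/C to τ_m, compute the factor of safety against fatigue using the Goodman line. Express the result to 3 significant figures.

C = D/d = 53.0/7.2 = 7.3611; K_W = (4C−1)/(4C−4)+0.615/C = 1.2015; K_s = 1+0.5/C = 1.0679
F_a = (F_max−F_min)/2 = 592 N; F_m = (F_max+F_min)/2 = 928 N
τ_a = K_W·8F_aD/(πd³) = 1.2015 × 214.06 = 257.19 MPa
τ_m = K_s·8F_mD/(πd³) = 1.0679 × 335.56 = 358.35 MPa
Goodman: 1/n_f = τ_a/S_se + τ_m/S_su = 257.19/459 + 358.35/1100 = 0.56032 + 0.32577 = 0.88609
n_f = 1/0.88609 = 1.129

1.13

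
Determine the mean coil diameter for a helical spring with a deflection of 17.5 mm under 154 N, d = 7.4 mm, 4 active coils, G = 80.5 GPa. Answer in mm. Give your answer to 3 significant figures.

95.0 mm

Required rate k = F/δ = 154/17.5 = 8.8 N/mm
D = (Gd⁴/(8N_a·k))^(1/3) = (80.5×10³·7.4⁴/(8·4·8.8))^(1/3)
  = (857216)^(1/3) = 94.9941 mm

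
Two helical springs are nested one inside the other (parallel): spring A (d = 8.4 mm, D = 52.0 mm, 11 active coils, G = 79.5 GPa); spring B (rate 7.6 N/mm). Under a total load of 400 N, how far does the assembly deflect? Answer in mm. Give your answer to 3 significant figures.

k_A = Gd⁴/(8D³N_a) = (79.5×10³)(8.4⁴)/(8·52.0³·11) = 31.988 N/mm
Parallel: k_eq = 31.988 + 7.6 = 39.588 N/mm
δ = F/k_eq = 400/39.588 = 10.104 mm

10.1 mm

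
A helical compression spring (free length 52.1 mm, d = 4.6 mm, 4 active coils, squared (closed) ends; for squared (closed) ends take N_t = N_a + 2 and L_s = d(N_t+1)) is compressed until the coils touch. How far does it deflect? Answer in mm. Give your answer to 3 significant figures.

N_t = 6; L_s = 4.6·7 = 32.2 mm
δ_solid = L₀ − L_s = 52.1 − 32.2 = 19.9 mm

19.9 mm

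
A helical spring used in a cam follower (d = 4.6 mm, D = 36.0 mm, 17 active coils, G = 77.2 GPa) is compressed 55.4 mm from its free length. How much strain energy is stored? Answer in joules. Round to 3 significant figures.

k = Gd⁴/(8D³N_a) = (77.2×10³)(4.6⁴)/(8·36.0³·17) = 5.4476 N/mm
U = ½kδ² = 0.5 × 5.4476 × 55.4² = 8359.7 N·mm = 8.3597 J

8.36 J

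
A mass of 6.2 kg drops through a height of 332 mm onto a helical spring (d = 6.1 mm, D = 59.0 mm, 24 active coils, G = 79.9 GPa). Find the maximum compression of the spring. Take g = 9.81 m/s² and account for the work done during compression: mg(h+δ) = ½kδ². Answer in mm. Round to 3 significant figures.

144 mm

k = Gd⁴/(8D³N_a) = (79.9×10³)(6.1⁴)/(8·59.0³·24) = 2.8055 N/mm
W = mg = 6.2 × 9.81 = 60.822 N
½kδ² − Wδ − Wh = 0 → δ = (W + √(W² + 2kWh))/k
δ = (60.822 + √(3699.3 + 113302))/2.8055 = (60.822 + 342.05)/2.8055 = 143.6 mm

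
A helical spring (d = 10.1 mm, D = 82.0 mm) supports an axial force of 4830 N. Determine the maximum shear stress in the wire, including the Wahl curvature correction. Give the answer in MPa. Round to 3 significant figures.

1160 MPa

Spring index C = D/d = 82.0/10.1 = 8.1188
K_W = (4C−1)/(4C−4) + 0.615/C = 31.475/28.475 + 0.0757 = 1.1811
τ₀ = 8FD/(πd³) = 8·4830·82.0/(π·10.1³) = 3.16848e+06/3236.8 = 978.9 MPa
τ_max = K·τ₀ = 1.1811 × 978.9 = 1156.2 MPa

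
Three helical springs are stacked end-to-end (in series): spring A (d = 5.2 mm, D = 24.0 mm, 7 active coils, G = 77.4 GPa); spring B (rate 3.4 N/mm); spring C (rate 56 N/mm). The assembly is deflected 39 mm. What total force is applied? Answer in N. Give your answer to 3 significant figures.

120 N

k_A = Gd⁴/(8D³N_a) = (77.4×10³)(5.2⁴)/(8·24.0³·7) = 73.103 N/mm
Series: 1/k_eq = 1/73.103 + 1/3.4 + 1/56 = 0.32565; k_eq = 3.0707 N/mm
F = k_eq·δ = 3.0707·39 = 119.76 N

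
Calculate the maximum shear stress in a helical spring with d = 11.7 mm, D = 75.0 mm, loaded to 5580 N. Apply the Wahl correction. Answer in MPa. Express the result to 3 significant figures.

Spring index C = D/d = 75.0/11.7 = 6.4103
K_W = (4C−1)/(4C−4) + 0.615/C = 24.641/21.641 + 0.0959 = 1.2346
τ₀ = 8FD/(πd³) = 8·5580·75.0/(π·11.7³) = 3.348e+06/5031.6 = 665.39 MPa
τ_max = K·τ₀ = 1.2346 × 665.39 = 821.47 MPa

821 MPa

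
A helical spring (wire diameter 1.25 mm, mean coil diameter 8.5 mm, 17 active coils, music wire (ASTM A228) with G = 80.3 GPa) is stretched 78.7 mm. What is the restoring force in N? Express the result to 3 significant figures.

k = Gd⁴/(8D³N_a) = (80.3×10³)(1.25⁴)/(8·8.5³·17) = 2.3473 N/mm
F = k·δ = 2.3473 × 78.7 = 184.73 N

185 N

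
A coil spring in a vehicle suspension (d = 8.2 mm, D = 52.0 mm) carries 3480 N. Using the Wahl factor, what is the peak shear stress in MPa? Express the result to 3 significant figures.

Spring index C = D/d = 52.0/8.2 = 6.3415
K_W = (4C−1)/(4C−4) + 0.615/C = 24.366/21.366 + 0.0970 = 1.2374
τ₀ = 8FD/(πd³) = 8·3480·52.0/(π·8.2³) = 1.44768e+06/1732.2 = 835.76 MPa
τ_max = K·τ₀ = 1.2374 × 835.76 = 1034.2 MPa

1030 MPa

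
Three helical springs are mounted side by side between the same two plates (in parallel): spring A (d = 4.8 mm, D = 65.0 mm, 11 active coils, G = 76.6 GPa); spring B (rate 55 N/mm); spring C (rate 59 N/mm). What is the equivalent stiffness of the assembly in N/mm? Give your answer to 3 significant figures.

k_A = Gd⁴/(8D³N_a) = (76.6×10³)(4.8⁴)/(8·65.0³·11) = 1.6826 N/mm
Parallel: k_eq = 1.6826 + 55 + 59 = 115.68 N/mm

116 N/mm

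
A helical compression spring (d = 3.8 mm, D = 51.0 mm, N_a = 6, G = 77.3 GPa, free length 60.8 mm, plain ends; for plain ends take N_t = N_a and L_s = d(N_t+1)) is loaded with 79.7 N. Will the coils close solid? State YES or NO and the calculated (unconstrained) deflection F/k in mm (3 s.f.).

NO, δ = 31.5 mm

k = Gd⁴/(8D³N_a) = (77.3×10³)(3.8⁴)/(8·51.0³·6) = 2.5314 N/mm
N_t = 6; L_s = 3.8·7 = 26.6 mm; δ_solid = L₀ − L_s = 60.8 − 26.6 = 34.2 mm
δ = F/k = 79.7/2.5314 = 31.484 mm
δ < δ_solid → spring does not go solid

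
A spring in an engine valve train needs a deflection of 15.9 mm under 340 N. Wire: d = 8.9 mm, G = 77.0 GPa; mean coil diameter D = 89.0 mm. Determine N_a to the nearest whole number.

4

Required rate k = F/δ = 340/15.9 = 21.384 N/mm
N_a = Gd⁴/(8D³k) = (77.0×10³ × 8.9⁴)/(8 × 89.0³ × 21.384)
    = 4.83115e+08 / 1.20598e+08 = 4.006 → 4 coils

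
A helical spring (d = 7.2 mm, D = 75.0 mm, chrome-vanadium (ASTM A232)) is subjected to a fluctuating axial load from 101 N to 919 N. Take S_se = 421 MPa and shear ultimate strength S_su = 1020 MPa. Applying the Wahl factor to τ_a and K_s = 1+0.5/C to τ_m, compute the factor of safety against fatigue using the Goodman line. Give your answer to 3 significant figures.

1.20

C = D/d = 75.0/7.2 = 10.4167; K_W = (4C−1)/(4C−4)+0.615/C = 1.1387; K_s = 1+0.5/C = 1.0480
F_a = (F_max−F_min)/2 = 409 N; F_m = (F_max+F_min)/2 = 510 N
τ_a = K_W·8F_aD/(πd³) = 1.1387 × 209.28 = 238.3 MPa
τ_m = K_s·8F_mD/(πd³) = 1.0480 × 260.96 = 273.49 MPa
Goodman: 1/n_f = τ_a/S_se + τ_m/S_su = 238.3/421 + 273.49/1020 = 0.56604 + 0.26812 = 0.83417
n_f = 1/0.83417 = 1.199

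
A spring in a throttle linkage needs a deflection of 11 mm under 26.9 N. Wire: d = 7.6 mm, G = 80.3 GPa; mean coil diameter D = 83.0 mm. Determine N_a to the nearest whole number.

24

Required rate k = F/δ = 26.9/11 = 2.4455 N/mm
N_a = Gd⁴/(8D³k) = (80.3×10³ × 7.6⁴)/(8 × 83.0³ × 2.4455)
    = 2.67898e+08 / 1.11862e+07 = 23.95 → 24 coils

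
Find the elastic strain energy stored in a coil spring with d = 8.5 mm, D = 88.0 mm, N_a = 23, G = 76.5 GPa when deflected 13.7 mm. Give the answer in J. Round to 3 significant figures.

0.299 J

k = Gd⁴/(8D³N_a) = (76.5×10³)(8.5⁴)/(8·88.0³·23) = 3.1847 N/mm
U = ½kδ² = 0.5 × 3.1847 × 13.7² = 298.87 N·mm = 0.29887 J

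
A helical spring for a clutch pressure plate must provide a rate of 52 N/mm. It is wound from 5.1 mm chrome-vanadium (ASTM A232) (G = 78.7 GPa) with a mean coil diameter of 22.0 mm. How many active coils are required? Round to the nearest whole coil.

N_a = Gd⁴/(8D³k) = (78.7×10³ × 5.1⁴)/(8 × 22.0³ × 52)
    = 5.32421e+07 / 4.42957e+06 = 12.02 → 12 coils

12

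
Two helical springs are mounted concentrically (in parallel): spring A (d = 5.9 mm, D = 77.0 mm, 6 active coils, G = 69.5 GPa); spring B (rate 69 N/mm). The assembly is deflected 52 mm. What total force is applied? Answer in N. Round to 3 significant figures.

3790 N

k_A = Gd⁴/(8D³N_a) = (69.5×10³)(5.9⁴)/(8·77.0³·6) = 3.8431 N/mm
Parallel: k_eq = 3.8431 + 69 = 72.843 N/mm
F = k_eq·δ = 72.843·52 = 3787.8 N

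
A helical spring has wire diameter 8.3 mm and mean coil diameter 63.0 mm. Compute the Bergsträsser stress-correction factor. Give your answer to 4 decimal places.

C = D/d = 63.0/8.3 = 7.5904
K_B = (4C+2)/(4C−3) = 32.361/27.361 = 1.1827

1.1827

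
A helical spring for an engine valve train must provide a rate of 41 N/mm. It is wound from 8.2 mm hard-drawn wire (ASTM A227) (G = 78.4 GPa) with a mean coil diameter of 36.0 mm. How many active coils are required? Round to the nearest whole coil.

23

N_a = Gd⁴/(8D³k) = (78.4×10³ × 8.2⁴)/(8 × 36.0³ × 41)
    = 3.54463e+08 / 1.53032e+07 = 23.16 → 23 coils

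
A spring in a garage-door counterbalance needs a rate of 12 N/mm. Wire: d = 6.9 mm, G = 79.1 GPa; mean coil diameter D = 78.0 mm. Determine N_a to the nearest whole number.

4

N_a = Gd⁴/(8D³k) = (79.1×10³ × 6.9⁴)/(8 × 78.0³ × 12)
    = 1.79297e+08 / 4.5557e+07 = 3.936 → 4 coils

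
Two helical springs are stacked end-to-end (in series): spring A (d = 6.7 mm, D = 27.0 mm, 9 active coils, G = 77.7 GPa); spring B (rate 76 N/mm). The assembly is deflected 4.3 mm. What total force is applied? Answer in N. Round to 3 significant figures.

194 N

k_A = Gd⁴/(8D³N_a) = (77.7×10³)(6.7⁴)/(8·27.0³·9) = 110.48 N/mm
Series: 1/k_eq = 1/110.48 + 1/76 = 0.022209; k_eq = 45.027 N/mm
F = k_eq·δ = 45.027·4.3 = 193.61 N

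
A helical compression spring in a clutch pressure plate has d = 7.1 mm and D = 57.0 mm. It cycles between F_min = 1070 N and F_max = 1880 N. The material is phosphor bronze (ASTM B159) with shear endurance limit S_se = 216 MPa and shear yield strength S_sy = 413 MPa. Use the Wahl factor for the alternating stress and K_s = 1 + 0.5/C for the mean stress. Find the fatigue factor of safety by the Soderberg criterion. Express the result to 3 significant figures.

0.410

C = D/d = 57.0/7.1 = 8.0282; K_W = (4C−1)/(4C−4)+0.615/C = 1.1833; K_s = 1+0.5/C = 1.0623
F_a = (F_max−F_min)/2 = 405 N; F_m = (F_max+F_min)/2 = 1475 N
τ_a = K_W·8F_aD/(πd³) = 1.1833 × 164.25 = 194.36 MPa
τ_m = K_s·8F_mD/(πd³) = 1.0623 × 598.18 = 635.44 MPa
Soderberg: 1/n_f = τ_a/S_se + τ_m/S_sy = 194.36/216 + 635.44/413 = 0.89979 + 1.53858 = 2.4384
n_f = 1/2.4384 = 0.4101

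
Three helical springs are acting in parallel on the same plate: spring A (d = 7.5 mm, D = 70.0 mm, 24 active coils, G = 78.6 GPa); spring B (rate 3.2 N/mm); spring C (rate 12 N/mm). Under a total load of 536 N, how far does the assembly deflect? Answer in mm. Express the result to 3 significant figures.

28.2 mm

k_A = Gd⁴/(8D³N_a) = (78.6×10³)(7.5⁴)/(8·70.0³·24) = 3.7764 N/mm
Parallel: k_eq = 3.7764 + 3.2 + 12 = 18.976 N/mm
δ = F/k_eq = 536/18.976 = 28.246 mm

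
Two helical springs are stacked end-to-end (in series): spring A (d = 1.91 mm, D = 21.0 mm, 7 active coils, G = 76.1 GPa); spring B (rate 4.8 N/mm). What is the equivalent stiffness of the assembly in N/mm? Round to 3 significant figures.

k_A = Gd⁴/(8D³N_a) = (76.1×10³)(1.91⁴)/(8·21.0³·7) = 1.9529 N/mm
Series: 1/k_eq = 1/1.9529 + 1/4.8 = 0.7204; k_eq = 1.3881 N/mm

1.39 N/mm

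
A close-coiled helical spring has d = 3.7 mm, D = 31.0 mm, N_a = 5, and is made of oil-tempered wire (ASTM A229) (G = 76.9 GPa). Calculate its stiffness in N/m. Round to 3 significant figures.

k = Gd⁴/(8D³N_a) = (76.9×10³ × 3.7⁴) / (8 × 31.0³ × 5)
  = 1.44123e+07 / 1.19164e+06 = 12.095 N/mm = 12095 N/m

12100 N/m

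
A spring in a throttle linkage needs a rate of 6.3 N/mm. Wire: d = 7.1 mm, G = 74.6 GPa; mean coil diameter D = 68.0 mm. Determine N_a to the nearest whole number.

N_a = Gd⁴/(8D³k) = (74.6×10³ × 7.1⁴)/(8 × 68.0³ × 6.3)
    = 1.89571e+08 / 1.58474e+07 = 11.96 → 12 coils

12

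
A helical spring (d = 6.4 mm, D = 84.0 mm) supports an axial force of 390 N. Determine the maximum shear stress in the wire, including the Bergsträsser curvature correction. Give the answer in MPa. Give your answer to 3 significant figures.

350 MPa

Spring index C = D/d = 84.0/6.4 = 13.1250
K_B = (4C+2)/(4C−3) = 54.500/49.500 = 1.1010
τ₀ = 8FD/(πd³) = 8·390·84.0/(π·6.4³) = 262080/823.55 = 318.23 MPa
τ_max = K·τ₀ = 1.1010 × 318.23 = 350.38 MPa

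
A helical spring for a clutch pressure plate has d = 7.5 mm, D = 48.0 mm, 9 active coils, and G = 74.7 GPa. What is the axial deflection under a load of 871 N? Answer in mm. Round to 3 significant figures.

k = Gd⁴/(8D³N_a) = (74.7×10³)(7.5⁴)/(8·48.0³·9) = 29.683 N/mm
δ = F/k = 871 / 29.683 = 29.343 mm

29.3 mm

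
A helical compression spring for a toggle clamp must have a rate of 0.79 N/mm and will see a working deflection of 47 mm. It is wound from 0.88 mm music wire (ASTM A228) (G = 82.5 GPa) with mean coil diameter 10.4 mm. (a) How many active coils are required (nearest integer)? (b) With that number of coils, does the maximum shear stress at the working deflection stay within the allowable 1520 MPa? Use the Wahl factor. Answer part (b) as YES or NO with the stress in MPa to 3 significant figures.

(a) 7 coils; (b) NO, τ_max = 1610 MPa

N_a = Gd⁴/(8D³k) = (82.5×10³)(0.88⁴)/(8·10.4³·0.79) = 6.959 → N_a = 7
Actual rate k = Gd⁴/(8D³·7) = 0.78541 N/mm
Working load F = kδ = 0.78541·47 = 36.914 N
C = 10.4/0.88 = 11.8182; K_W = (4C−1)/(4C−4)+0.615/C = 1.1214
τ_max = K_W·8FD/(πd³) = 1.1214·1434.6 = 1608.7 MPa
τ_max > 1520 MPa → exceeds allowable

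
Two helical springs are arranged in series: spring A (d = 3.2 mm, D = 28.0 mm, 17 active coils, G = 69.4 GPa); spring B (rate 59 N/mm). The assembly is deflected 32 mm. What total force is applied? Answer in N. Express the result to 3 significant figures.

k_A = Gd⁴/(8D³N_a) = (69.4×10³)(3.2⁴)/(8·28.0³·17) = 2.4375 N/mm
Series: 1/k_eq = 1/2.4375 + 1/59 = 0.4272; k_eq = 2.3408 N/mm
F = k_eq·δ = 2.3408·32 = 74.906 N

74.9 N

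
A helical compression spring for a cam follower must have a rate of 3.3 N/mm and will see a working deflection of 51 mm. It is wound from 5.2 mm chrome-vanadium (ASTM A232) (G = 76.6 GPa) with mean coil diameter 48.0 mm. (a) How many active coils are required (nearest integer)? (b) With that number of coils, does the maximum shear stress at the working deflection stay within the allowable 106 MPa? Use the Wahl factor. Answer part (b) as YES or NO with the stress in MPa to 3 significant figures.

N_a = Gd⁴/(8D³k) = (76.6×10³)(5.2⁴)/(8·48.0³·3.3) = 19.18 → N_a = 19
Actual rate k = Gd⁴/(8D³·19) = 3.3318 N/mm
Working load F = kδ = 3.3318·51 = 169.92 N
C = 48.0/5.2 = 9.2308; K_W = (4C−1)/(4C−4)+0.615/C = 1.1577
τ_max = K_W·8FD/(πd³) = 1.1577·147.71 = 171.01 MPa
τ_max > 106 MPa → exceeds allowable

(a) 19 coils; (b) NO, τ_max = 171 MPa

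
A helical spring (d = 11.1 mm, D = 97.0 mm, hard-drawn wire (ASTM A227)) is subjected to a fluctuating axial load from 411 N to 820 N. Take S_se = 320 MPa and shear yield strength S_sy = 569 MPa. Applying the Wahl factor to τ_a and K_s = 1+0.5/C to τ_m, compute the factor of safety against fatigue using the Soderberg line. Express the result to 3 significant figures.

C = D/d = 97.0/11.1 = 8.7387; K_W = (4C−1)/(4C−4)+0.615/C = 1.1673; K_s = 1+0.5/C = 1.0572
F_a = (F_max−F_min)/2 = 204.5 N; F_m = (F_max+F_min)/2 = 615.5 N
τ_a = K_W·8F_aD/(πd³) = 1.1673 × 36.935 = 43.114 MPa
τ_m = K_s·8F_mD/(πd³) = 1.0572 × 111.17 = 117.53 MPa
Soderberg: 1/n_f = τ_a/S_se + τ_m/S_sy = 43.114/320 + 117.53/569 = 0.13473 + 0.20655 = 0.34128
n_f = 1/0.34128 = 2.93

2.93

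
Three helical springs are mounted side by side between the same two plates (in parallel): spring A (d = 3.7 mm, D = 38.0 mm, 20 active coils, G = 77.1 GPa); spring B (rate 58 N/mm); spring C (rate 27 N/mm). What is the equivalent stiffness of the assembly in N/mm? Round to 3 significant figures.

86.6 N/mm

k_A = Gd⁴/(8D³N_a) = (77.1×10³)(3.7⁴)/(8·38.0³·20) = 1.6459 N/mm
Parallel: k_eq = 1.6459 + 58 + 27 = 86.646 N/mm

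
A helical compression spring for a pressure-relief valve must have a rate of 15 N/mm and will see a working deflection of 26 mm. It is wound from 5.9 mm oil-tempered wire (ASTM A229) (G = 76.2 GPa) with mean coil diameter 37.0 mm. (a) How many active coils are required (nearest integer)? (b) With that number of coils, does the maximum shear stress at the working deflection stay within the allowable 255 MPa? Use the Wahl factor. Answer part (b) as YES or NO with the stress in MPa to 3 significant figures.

N_a = Gd⁴/(8D³k) = (76.2×10³)(5.9⁴)/(8·37.0³·15) = 15.19 → N_a = 15
Actual rate k = Gd⁴/(8D³·15) = 15.191 N/mm
Working load F = kδ = 15.191·26 = 394.96 N
C = 37.0/5.9 = 6.2712; K_W = (4C−1)/(4C−4)+0.615/C = 1.2404
τ_max = K_W·8FD/(πd³) = 1.2404·181.19 = 224.74 MPa
τ_max ≤ 255 MPa → acceptable

(a) 15 coils; (b) YES, τ_max = 225 MPa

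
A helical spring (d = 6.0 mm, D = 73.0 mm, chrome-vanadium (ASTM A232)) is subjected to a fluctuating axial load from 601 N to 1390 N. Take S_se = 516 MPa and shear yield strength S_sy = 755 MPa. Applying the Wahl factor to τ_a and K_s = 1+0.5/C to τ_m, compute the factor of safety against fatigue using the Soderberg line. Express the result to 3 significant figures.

C = D/d = 73.0/6.0 = 12.1667; K_W = (4C−1)/(4C−4)+0.615/C = 1.1177; K_s = 1+0.5/C = 1.0411
F_a = (F_max−F_min)/2 = 394.5 N; F_m = (F_max+F_min)/2 = 995.5 N
τ_a = K_W·8F_aD/(πd³) = 1.1177 × 339.51 = 379.48 MPa
τ_m = K_s·8F_mD/(πd³) = 1.0411 × 856.74 = 891.95 MPa
Soderberg: 1/n_f = τ_a/S_se + τ_m/S_sy = 379.48/516 + 891.95/755 = 0.73542 + 1.18139 = 1.9168
n_f = 1/1.9168 = 0.5217

0.522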